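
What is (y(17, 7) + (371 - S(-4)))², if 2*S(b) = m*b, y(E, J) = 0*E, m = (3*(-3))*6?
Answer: 69169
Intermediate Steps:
m = -54 (m = -9*6 = -54)
y(E, J) = 0
S(b) = -27*b (S(b) = (-54*b)/2 = -27*b)
(y(17, 7) + (371 - S(-4)))² = (0 + (371 - (-27)*(-4)))² = (0 + (371 - 1*108))² = (0 + (371 - 108))² = (0 + 263)² = 263² = 69169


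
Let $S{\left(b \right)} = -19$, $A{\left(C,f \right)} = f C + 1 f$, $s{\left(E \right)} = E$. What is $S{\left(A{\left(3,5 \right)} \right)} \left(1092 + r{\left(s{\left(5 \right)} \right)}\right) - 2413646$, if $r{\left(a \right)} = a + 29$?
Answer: $-2435040$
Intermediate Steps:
$r{\left(a \right)} = 29 + a$
$A{\left(C,f \right)} = f + C f$ ($A{\left(C,f \right)} = C f + f = f + C f$)
$S{\left(A{\left(3,5 \right)} \right)} \left(1092 + r{\left(s{\left(5 \right)} \right)}\right) - 2413646 = - 19 \left(1092 + \left(29 + 5\right)\right) - 2413646 = - 19 \left(1092 + 34\right) - 2413646 = \left(-19\right) 1126 - 2413646 = -21394 - 2413646 = -2435040$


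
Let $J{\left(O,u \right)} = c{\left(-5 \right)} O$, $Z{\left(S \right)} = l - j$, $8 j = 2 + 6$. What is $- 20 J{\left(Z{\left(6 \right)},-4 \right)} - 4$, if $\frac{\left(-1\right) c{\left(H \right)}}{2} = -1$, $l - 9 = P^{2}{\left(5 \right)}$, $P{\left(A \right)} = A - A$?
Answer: $-324$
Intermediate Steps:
$P{\left(A \right)} = 0$
$l = 9$ ($l = 9 + 0^{2} = 9 + 0 = 9$)
$j = 1$ ($j = \frac{2 + 6}{8} = \frac{1}{8} \cdot 8 = 1$)
$c{\left(H \right)} = 2$ ($c{\left(H \right)} = \left(-2\right) \left(-1\right) = 2$)
$Z{\left(S \right)} = 8$ ($Z{\left(S \right)} = 9 - 1 = 8$)
$J{\left(O,u \right)} = 2 O$
$- 20 J{\left(Z{\left(6 \right)},-4 \right)} - 4 = - 20 \cdot 2 \cdot 8 - 4 = \left(-20\right) 16 - 4 = -320 - 4 = -324$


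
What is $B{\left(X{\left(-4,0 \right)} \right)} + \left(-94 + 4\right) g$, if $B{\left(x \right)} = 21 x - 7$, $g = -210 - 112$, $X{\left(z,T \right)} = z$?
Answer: $28889$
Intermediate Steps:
$g = -322$
$B{\left(x \right)} = -7 + 21 x$
$B{\left(X{\left(-4,0 \right)} \right)} + \left(-94 + 4\right) g = \left(-7 + 21 \left(-4\right)\right) + \left(-94 + 4\right) \left(-322\right) = \left(-7 - 84\right) - -28980 = -91 + 28980 = 28889$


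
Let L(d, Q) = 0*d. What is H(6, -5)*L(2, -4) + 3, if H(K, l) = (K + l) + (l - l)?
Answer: 3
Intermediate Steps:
H(K, l) = K + l (H(K, l) = (K + l) + 0 = K + l)
L(d, Q) = 0
H(6, -5)*L(2, -4) + 3 = (6 - 5)*0 + 3 = 1*0 + 3 = 0 + 3 = 3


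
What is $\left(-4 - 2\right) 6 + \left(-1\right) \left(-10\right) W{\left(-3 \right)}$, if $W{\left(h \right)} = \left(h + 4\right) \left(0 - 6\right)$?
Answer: $-96$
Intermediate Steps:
$W{\left(h \right)} = -24 - 6 h$ ($W{\left(h \right)} = \left(4 + h\right) \left(0 - 6\right) = \left(4 + h\right) \left(-6\right) = -24 - 6 h$)
$\left(-4 - 2\right) 6 + \left(-1\right) \left(-10\right) W{\left(-3 \right)} = \left(-4 - 2\right) 6 + \left(-1\right) \left(-10\right) \left(-24 - -18\right) = \left(-6\right) 6 + 10 \left(-24 + 18\right) = -36 + 10 \left(-6\right) = -36 - 60 = -96$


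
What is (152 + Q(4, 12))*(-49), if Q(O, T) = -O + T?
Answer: -7840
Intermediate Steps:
Q(O, T) = T - O
(152 + Q(4, 12))*(-49) = (152 + (12 - 1*4))*(-49) = (152 + (12 - 4))*(-49) = (152 + 8)*(-49) = 160*(-49) = -7840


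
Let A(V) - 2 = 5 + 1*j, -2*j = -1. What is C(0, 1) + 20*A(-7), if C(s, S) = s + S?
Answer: 151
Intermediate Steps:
C(s, S) = S + s
j = 1/2 (j = -1/2*(-1) = 1/2 ≈ 0.50000)
A(V) = 15/2 (A(V) = 2 + (5 + 1*(1/2)) = 2 + (5 + 1/2) = 2 + 11/2 = 15/2)
C(0, 1) + 20*A(-7) = (1 + 0) + 20*(15/2) = 1 + 150 = 151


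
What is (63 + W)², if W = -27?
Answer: 1296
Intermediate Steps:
(63 + W)² = (63 - 27)² = 36² = 1296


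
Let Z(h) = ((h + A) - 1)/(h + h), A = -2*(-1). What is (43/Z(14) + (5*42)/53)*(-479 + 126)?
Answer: -23637586/795 ≈ -29733.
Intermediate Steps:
A = 2
Z(h) = (1 + h)/(2*h) (Z(h) = ((h + 2) - 1)/(h + h) = ((2 + h) - 1)/((2*h)) = (1 + h)*(1/(2*h)) = (1 + h)/(2*h))
(43/Z(14) + (5*42)/53)*(-479 + 126) = (43/(((½)*(1 + 14)/14)) + (5*42)/53)*(-479 + 126) = (43/(((½)*(1/14)*15)) + 210*(1/53))*(-353) = (43/(15/28) + 210/53)*(-353) = (43*(28/15) + 210/53)*(-353) = (1204/15 + 210/53)*(-353) = (66962/795)*(-353) = -23637586/795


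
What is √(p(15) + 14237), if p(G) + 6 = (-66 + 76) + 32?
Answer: √14273 ≈ 119.47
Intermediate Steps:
p(G) = 36 (p(G) = -6 + ((-66 + 76) + 32) = -6 + (10 + 32) = -6 + 42 = 36)
√(p(15) + 14237) = √(36 + 14237) = √14273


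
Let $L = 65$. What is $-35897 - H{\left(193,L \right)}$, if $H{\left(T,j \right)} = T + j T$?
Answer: $-48635$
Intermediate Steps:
$H{\left(T,j \right)} = T + T j$
$-35897 - H{\left(193,L \right)} = -35897 - 193 \left(1 + 65\right) = -35897 - 193 \cdot 66 = -35897 - 12738 = -48635$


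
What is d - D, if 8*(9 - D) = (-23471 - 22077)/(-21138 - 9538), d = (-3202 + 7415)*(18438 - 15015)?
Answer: 884762725067/61352 ≈ 1.4421e+7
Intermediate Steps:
d = 14421099 (d = 4213*3423 = 14421099)
D = 540781/61352 (D = 9 - (-23471 - 22077)/(8*(-21138 - 9538)) = 9 - (-11387)/(2*(-30676)) = 9 - (-11387)*(-1)/(2*30676) = 9 - ⅛*11387/7669 = 9 - 11387/61352 = 540781/61352 ≈ 8.8144)
d - D = 14421099 - 1*540781/61352 = 14421099 - 540781/61352 = 884762725067/61352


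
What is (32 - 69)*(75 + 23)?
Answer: -3626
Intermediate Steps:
(32 - 69)*(75 + 23) = -37*98 = -3626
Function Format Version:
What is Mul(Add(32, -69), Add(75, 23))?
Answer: -3626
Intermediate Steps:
Mul(Add(32, -69), Add(75, 23)) = Mul(-37, 98) = -3626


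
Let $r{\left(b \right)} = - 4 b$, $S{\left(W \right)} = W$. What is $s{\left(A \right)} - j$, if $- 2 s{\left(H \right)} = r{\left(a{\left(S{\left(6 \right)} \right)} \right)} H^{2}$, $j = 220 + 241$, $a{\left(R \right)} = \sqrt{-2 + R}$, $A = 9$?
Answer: $-137$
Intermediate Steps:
$j = 461$
$s{\left(H \right)} = 4 H^{2}$ ($s{\left(H \right)} = - \frac{- 4 \sqrt{-2 + 6} H^{2}}{2} = - \frac{- 4 \sqrt{4} H^{2}}{2} = - \frac{\left(-4\right) 2 H^{2}}{2} = - \frac{\left(-8\right) H^{2}}{2} = 4 H^{2}$)
$s{\left(A \right)} - j = 4 \cdot 9^{2} - 461 = 4 \cdot 81 - 461 = 324 - 461 = -137$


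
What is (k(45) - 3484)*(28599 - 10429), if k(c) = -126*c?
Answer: -166328180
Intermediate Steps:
(k(45) - 3484)*(28599 - 10429) = (-126*45 - 3484)*(28599 - 10429) = (-5670 - 3484)*18170 = -9154*18170 = -166328180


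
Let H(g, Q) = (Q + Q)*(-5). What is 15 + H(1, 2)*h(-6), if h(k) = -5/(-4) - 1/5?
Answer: -6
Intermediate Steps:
H(g, Q) = -10*Q (H(g, Q) = (2*Q)*(-5) = -10*Q)
h(k) = 21/20 (h(k) = -5*(-1/4) - 1*1/5 = 5/4 - 1/5 = 21/20)
15 + H(1, 2)*h(-6) = 15 - 10*2*(21/20) = 15 - 20*21/20 = 15 - 21 = -6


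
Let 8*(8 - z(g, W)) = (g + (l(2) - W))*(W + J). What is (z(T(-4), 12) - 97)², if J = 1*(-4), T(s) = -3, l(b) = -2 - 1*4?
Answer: 4624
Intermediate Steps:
l(b) = -6 (l(b) = -2 - 4 = -6)
J = -4
z(g, W) = 8 - (-4 + W)*(-6 + g - W)/8 (z(g, W) = 8 - (g + (-6 - W))*(W - 4)/8 = 8 - (-6 + g - W)*(-4 + W)/8 = 8 - (-4 + W)*(-6 + g - W)/8)
(z(T(-4), 12) - 97)² = ((5 + (½)*(-3) + (¼)*12 + (⅛)*12² - ⅛*12*(-3)) - 97)² = ((5 - 3/2 + 3 + (⅛)*144 + 9/2) - 97)² = ((5 - 3/2 + 3 + 18 + 9/2) - 97)² = (29 - 97)² = (-68)² = 4624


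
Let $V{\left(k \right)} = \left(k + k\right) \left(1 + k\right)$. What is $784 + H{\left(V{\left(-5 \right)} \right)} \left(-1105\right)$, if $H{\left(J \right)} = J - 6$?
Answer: $-36786$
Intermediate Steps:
$V{\left(k \right)} = 2 k \left(1 + k\right)$
$H{\left(J \right)} = -6 + J$ ($H{\left(J \right)} = J - 6 = -6 + J$)
$784 + H{\left(V{\left(-5 \right)} \right)} \left(-1105\right) = 784 + \left(-6 + 2 \left(-5\right) \left(1 - 5\right)\right) \left(-1105\right) = 784 + \left(-6 + 2 \left(-5\right) \left(-4\right)\right) \left(-1105\right) = 784 + \left(-6 + 40\right) \left(-1105\right) = 784 + 34 \left(-1105\right) = 784 - 37570 = -36786$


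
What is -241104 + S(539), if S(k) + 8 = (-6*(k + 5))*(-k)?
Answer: 1518184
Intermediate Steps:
S(k) = -8 - k*(-30 - 6*k) (S(k) = -8 + (-6*(k + 5))*(-k) = -8 + (-6*(5 + k))*(-k) = -8 + (-30 - 6*k)*(-k) = -8 - k*(-30 - 6*k))
-241104 + S(539) = -241104 + (-8 + 6*539**2 + 30*539) = -241104 + (-8 + 6*290521 + 16170) = -241104 + (-8 + 1743126 + 16170) = -241104 + 1759288 = 1518184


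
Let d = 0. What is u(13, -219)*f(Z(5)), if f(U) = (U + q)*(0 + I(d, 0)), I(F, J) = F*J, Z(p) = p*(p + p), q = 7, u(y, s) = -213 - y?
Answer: 0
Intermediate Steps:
Z(p) = 2*p**2 (Z(p) = p*(2*p) = 2*p**2)
f(U) = 0 (f(U) = (U + 7)*(0 + 0*0) = (7 + U)*(0 + 0) = (7 + U)*0 = 0)
u(13, -219)*f(Z(5)) = (-213 - 1*13)*0 = (-213 - 13)*0 = -226*0 = 0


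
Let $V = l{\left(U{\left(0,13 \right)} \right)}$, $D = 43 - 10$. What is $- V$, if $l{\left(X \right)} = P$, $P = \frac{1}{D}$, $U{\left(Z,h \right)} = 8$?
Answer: $- \frac{1}{33} \approx -0.030303$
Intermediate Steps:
$D = 33$
$P = \frac{1}{33} \approx 0.030303$
$l{\left(X \right)} = \frac{1}{33}$
$V = \frac{1}{33} \approx 0.030303$
$- V = \left(-1\right) \frac{1}{33} = - \frac{1}{33}$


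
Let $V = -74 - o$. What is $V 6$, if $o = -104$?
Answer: $180$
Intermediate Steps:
$V = 30$ ($V = -74 - -104 = -74 + 104 = 30$)
$V 6 = 30 \cdot 6 = 180$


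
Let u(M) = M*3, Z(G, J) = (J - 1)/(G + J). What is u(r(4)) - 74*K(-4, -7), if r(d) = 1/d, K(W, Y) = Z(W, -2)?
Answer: -145/4 ≈ -36.250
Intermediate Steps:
Z(G, J) = (-1 + J)/(G + J)
K(W, Y) = -3/(-2 + W) (K(W, Y) = (-1 - 2)/(W - 2) = -3/(-2 + W))
u(M) = 3*M
u(r(4)) - 74*K(-4, -7) = 3/4 - (-222)/(-2 - 4) = 3*(¼) - (-222)/(-6) = ¾ - (-222)*(-1)/6 = ¾ - 74*½ = ¾ - 37 = -145/4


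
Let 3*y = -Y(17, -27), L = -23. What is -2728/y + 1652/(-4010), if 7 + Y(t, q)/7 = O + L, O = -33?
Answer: -5591062/294735 ≈ -18.970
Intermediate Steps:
Y(t, q) = -441 (Y(t, q) = -49 + 7*(-33 - 23) = -49 + 7*(-56) = -49 - 392 = -441)
y = 147 (y = (-1*(-441))/3 = (1/3)*441 = 147)
-2728/y + 1652/(-4010) = -2728/147 + 1652/(-4010) = -2728*1/147 + 1652*(-1/4010) = -2728/147 - 826/2005 = -5591062/294735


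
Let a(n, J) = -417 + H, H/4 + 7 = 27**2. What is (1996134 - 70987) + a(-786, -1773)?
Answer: 1927618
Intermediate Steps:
H = 2888 (H = -28 + 4*27**2 = -28 + 4*729 = -28 + 2916 = 2888)
a(n, J) = 2471 (a(n, J) = -417 + 2888 = 2471)
(1996134 - 70987) + a(-786, -1773) = (1996134 - 70987) + 2471 = 1925147 + 2471 = 1927618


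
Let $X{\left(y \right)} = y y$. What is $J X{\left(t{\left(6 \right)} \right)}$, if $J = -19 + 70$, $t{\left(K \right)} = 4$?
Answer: $816$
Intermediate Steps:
$J = 51$
$X{\left(y \right)} = y^{2}$
$J X{\left(t{\left(6 \right)} \right)} = 51 \cdot 4^{2} = 51 \cdot 16 = 816$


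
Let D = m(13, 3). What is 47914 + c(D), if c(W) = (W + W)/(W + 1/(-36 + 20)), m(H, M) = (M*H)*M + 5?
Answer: 93484118/1951 ≈ 47916.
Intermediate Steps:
m(H, M) = 5 + H*M² (m(H, M) = (H*M)*M + 5 = H*M² + 5 = 5 + H*M²)
D = 122 (D = 5 + 13*3² = 5 + 13*9 = 5 + 117 = 122)
c(W) = 2*W/(-1/16 + W) (c(W) = (2*W)/(W + 1/(-16)) = (2*W)/(W - 1/16) = (2*W)/(-1/16 + W) = 2*W/(-1/16 + W))
47914 + c(D) = 47914 + 32*122/(-1 + 16*122) = 47914 + 32*122/(-1 + 1952) = 47914 + 32*122/1951 = 47914 + 32*122*(1/1951) = 47914 + 3904/1951 = 93484118/1951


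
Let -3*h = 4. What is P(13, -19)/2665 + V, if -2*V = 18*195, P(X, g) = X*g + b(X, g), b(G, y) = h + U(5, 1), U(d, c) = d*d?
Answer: -2806379/1599 ≈ -1755.1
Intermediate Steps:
U(d, c) = d**2
h = -4/3 (h = -1/3*4 = -4/3 ≈ -1.3333)
b(G, y) = 71/3 (b(G, y) = -4/3 + 5**2 = -4/3 + 25 = 71/3)
P(X, g) = 71/3 + X*g (P(X, g) = X*g + 71/3 = 71/3 + X*g)
V = -1755 (V = -9*195 = -1/2*3510 = -1755)
P(13, -19)/2665 + V = (71/3 + 13*(-19))/2665 - 1755 = (71/3 - 247)*(1/2665) - 1755 = -670/3*1/2665 - 1755 = -134/1599 - 1755 = -2806379/1599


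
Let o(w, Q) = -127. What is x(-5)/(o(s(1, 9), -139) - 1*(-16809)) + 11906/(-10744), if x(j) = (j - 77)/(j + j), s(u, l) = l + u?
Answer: -248159739/224039260 ≈ -1.1077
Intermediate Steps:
x(j) = (-77 + j)/(2*j) (x(j) = (-77 + j)/((2*j)) = (-77 + j)*(1/(2*j)) = (-77 + j)/(2*j))
x(-5)/(o(s(1, 9), -139) - 1*(-16809)) + 11906/(-10744) = ((½)*(-77 - 5)/(-5))/(-127 - 1*(-16809)) + 11906/(-10744) = ((½)*(-⅕)*(-82))/(-127 + 16809) + 11906*(-1/10744) = (41/5)/16682 - 5953/5372 = (41/5)*(1/16682) - 5953/5372 = 41/83410 - 5953/5372 = -248159739/224039260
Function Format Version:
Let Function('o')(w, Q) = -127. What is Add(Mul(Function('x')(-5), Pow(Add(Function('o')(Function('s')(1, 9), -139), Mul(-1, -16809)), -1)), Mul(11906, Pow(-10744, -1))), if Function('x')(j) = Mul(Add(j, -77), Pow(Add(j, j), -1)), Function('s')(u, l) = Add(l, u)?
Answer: Rational(-248159739, 224039260) ≈ -1.1077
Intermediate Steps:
Function('x')(j) = Mul(Rational(1, 2), Pow(j, -1), Add(-77, j)) (Function('x')(j) = Mul(Add(-77, j), Pow(Mul(2, j), -1)) = Mul(Add(-77, j), Mul(Rational(1, 2), Pow(j, -1))) = Mul(Rational(1, 2), Pow(j, -1), Add(-77, j)))
Add(Mul(Function('x')(-5), Pow(Add(Function('o')(Function('s')(1, 9), -139), Mul(-1, -16809)), -1)), Mul(11906, Pow(-10744, -1))) = Add(Mul(Mul(Rational(1, 2), Pow(-5, -1), Add(-77, -5)), Pow(Add(-127, Mul(-1, -16809)), -1)), Mul(11906, Pow(-10744, -1))) = Add(Mul(Mul(Rational(1, 2), Rational(-1, 5), -82), Pow(Add(-127, 16809), -1)), Mul(11906, Rational(-1, 10744))) = Add(Mul(Rational(41, 5), Pow(16682, -1)), Rational(-5953, 5372)) = Add(Mul(Rational(41, 5), Rational(1, 16682)), Rational(-5953, 5372)) = Add(Rational(41, 83410), Rational(-5953, 5372)) = Rational(-248159739, 224039260)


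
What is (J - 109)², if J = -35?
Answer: 20736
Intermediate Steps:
(J - 109)² = (-35 - 109)² = (-144)² = 20736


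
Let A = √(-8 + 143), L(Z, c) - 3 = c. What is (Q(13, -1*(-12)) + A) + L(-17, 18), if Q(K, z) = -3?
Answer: 18 + 3*√15 ≈ 29.619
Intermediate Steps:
L(Z, c) = 3 + c
A = 3*√15 (A = √135 = 3*√15 ≈ 11.619)
(Q(13, -1*(-12)) + A) + L(-17, 18) = (-3 + 3*√15) + (3 + 18) = (-3 + 3*√15) + 21 = 18 + 3*√15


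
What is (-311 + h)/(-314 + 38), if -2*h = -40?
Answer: 97/92 ≈ 1.0543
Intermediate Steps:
h = 20 (h = -½*(-40) = 20)
(-311 + h)/(-314 + 38) = (-311 + 20)/(-314 + 38) = -291/(-276) = -291*(-1/276) = 97/92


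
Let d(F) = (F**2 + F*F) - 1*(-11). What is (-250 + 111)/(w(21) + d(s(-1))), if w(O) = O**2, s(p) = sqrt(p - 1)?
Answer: -139/448 ≈ -0.31027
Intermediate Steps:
s(p) = sqrt(-1 + p)
d(F) = 11 + 2*F**2 (d(F) = (F**2 + F**2) + 11 = 2*F**2 + 11 = 11 + 2*F**2)
(-250 + 111)/(w(21) + d(s(-1))) = (-250 + 111)/(21**2 + (11 + 2*(sqrt(-1 - 1))**2)) = -139/(441 + (11 + 2*(sqrt(-2))**2)) = -139/(441 + (11 + 2*(I*sqrt(2))**2)) = -139/(441 + (11 + 2*(-2))) = -139/(441 + (11 - 4)) = -139/(441 + 7) = -139/448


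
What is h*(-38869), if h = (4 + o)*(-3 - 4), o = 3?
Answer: 1904581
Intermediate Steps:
h = -49 (h = (4 + 3)*(-3 - 4) = 7*(-7) = -49)
h*(-38869) = -49*(-38869) = 1904581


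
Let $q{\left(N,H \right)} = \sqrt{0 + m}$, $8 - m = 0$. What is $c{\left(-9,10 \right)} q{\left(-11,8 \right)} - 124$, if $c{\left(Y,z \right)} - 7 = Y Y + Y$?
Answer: $-124 + 158 \sqrt{2} \approx 99.446$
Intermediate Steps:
$c{\left(Y,z \right)} = 7 + Y + Y^{2}$ ($c{\left(Y,z \right)} = 7 + \left(Y Y + Y\right) = 7 + \left(Y^{2} + Y\right) = 7 + \left(Y + Y^{2}\right) = 7 + Y + Y^{2}$)
$m = 8$ ($m = 8 - 0 = 8 + 0 = 8$)
$q{\left(N,H \right)} = 2 \sqrt{2}$ ($q{\left(N,H \right)} = \sqrt{0 + 8} = \sqrt{8} = 2 \sqrt{2}$)
$c{\left(-9,10 \right)} q{\left(-11,8 \right)} - 124 = \left(7 - 9 + \left(-9\right)^{2}\right) 2 \sqrt{2} - 124 = \left(7 - 9 + 81\right) 2 \sqrt{2} - 124 = 79 \cdot 2 \sqrt{2} - 124 = 158 \sqrt{2} - 124 = -124 + 158 \sqrt{2}$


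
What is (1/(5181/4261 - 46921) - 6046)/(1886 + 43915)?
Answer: -172678251923/1308110583600 ≈ -0.13201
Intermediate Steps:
(1/(5181/4261 - 46921) - 6046)/(1886 + 43915) = (1/(5181*(1/4261) - 46921) - 6046)/45801 = (1/(5181/4261 - 46921) - 6046)*(1/45801) = (1/(-199925200/4261) - 6046)*(1/45801) = (-4261/199925200 - 6046)*(1/45801) = -1208747763461/199925200*1/45801 = -172678251923/1308110583600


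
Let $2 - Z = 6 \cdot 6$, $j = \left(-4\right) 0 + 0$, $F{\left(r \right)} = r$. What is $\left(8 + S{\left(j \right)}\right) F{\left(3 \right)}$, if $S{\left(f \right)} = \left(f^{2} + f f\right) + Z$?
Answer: $-78$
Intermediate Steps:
$j = 0$ ($j = 0 + 0 = 0$)
$Z = -34$ ($Z = 2 - 6 \cdot 6 = 2 - 36 = -34$)
$S{\left(f \right)} = -34 + 2 f^{2}$ ($S{\left(f \right)} = \left(f^{2} + f f\right) - 34 = \left(f^{2} + f^{2}\right) - 34 = 2 f^{2} - 34 = -34 + 2 f^{2}$)
$\left(8 + S{\left(j \right)}\right) F{\left(3 \right)} = \left(8 - \left(34 - 2 \cdot 0^{2}\right)\right) 3 = \left(8 + \left(-34 + 2 \cdot 0\right)\right) 3 = \left(8 + \left(-34 + 0\right)\right) 3 = \left(8 - 34\right) 3 = \left(-26\right) 3 = -78$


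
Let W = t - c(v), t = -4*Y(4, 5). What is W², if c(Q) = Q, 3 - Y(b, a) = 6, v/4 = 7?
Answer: 256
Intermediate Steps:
v = 28 (v = 4*7 = 28)
Y(b, a) = -3 (Y(b, a) = 3 - 1*6 = 3 - 6 = -3)
t = 12 (t = -4*(-3) = 12)
W = -16 (W = 12 - 1*28 = 12 - 28 = -16)
W² = (-16)² = 256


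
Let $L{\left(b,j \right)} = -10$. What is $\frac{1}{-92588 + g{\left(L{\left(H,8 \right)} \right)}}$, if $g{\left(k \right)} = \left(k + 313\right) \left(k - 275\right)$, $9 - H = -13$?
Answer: $- \frac{1}{178943} \approx -5.5884 \cdot 10^{-6}$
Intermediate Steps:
$H = 22$ ($H = 9 - -13 = 9 + 13 = 22$)
$g{\left(k \right)} = \left(-275 + k\right) \left(313 + k\right)$ ($g{\left(k \right)} = \left(313 + k\right) \left(-275 + k\right) = \left(-275 + k\right) \left(313 + k\right)$)
$\frac{1}{-92588 + g{\left(L{\left(H,8 \right)} \right)}} = \frac{1}{-92588 + \left(-86075 + \left(-10\right)^{2} + 38 \left(-10\right)\right)} = \frac{1}{-92588 - 86355} = \frac{1}{-178943} = - \frac{1}{178943}$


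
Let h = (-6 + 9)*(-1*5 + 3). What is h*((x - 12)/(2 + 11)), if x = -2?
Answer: 84/13 ≈ 6.4615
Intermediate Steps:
h = -6 (h = 3*(-5 + 3) = 3*(-2) = -6)
h*((x - 12)/(2 + 11)) = -6*(-2 - 12)/(2 + 11) = -(-84)/13 = -6*(-14/13) = 84/13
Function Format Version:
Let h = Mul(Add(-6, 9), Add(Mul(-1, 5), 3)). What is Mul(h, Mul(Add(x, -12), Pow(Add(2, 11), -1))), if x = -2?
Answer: Rational(84, 13) ≈ 6.4615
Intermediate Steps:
h = -6 (h = Mul(3, Add(-5, 3)) = Mul(3, -2) = -6)
Mul(h, Mul(Add(x, -12), Pow(Add(2, 11), -1))) = Mul(-6, Mul(Add(-2, -12), Pow(Add(2, 11), -1))) = Mul(-6, Mul(-14, Pow(13, -1))) = Mul(-6, Mul(-14, Rational(1, 13))) = Mul(-6, Rational(-14, 13)) = Rational(84, 13)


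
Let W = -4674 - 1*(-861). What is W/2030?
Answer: -3813/2030 ≈ -1.8783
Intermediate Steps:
W = -3813 (W = -4674 + 861 = -3813)
W/2030 = -3813/2030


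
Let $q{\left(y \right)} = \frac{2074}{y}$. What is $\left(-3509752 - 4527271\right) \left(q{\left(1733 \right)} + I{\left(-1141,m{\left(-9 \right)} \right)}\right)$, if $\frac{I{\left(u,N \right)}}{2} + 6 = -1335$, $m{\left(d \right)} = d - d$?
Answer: $\frac{37338658638136}{1733} \approx 2.1546 \cdot 10^{10}$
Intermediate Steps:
$m{\left(d \right)} = 0$
$I{\left(u,N \right)} = -2682$ ($I{\left(u,N \right)} = -12 + 2 \left(-1335\right) = -12 - 2670 = -2682$)
$\left(-3509752 - 4527271\right) \left(q{\left(1733 \right)} + I{\left(-1141,m{\left(-9 \right)} \right)}\right) = \left(-3509752 - 4527271\right) \left(\frac{2074}{1733} - 2682\right) = - 8037023 \left(2074 \cdot \frac{1}{1733} - 2682\right) = - 8037023 \left(\frac{2074}{1733} - 2682\right) = \left(-8037023\right) \left(- \frac{4645832}{1733}\right) = \frac{37338658638136}{1733}$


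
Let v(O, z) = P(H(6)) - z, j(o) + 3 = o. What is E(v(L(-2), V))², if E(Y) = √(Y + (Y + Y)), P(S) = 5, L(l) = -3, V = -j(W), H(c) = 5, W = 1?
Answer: 9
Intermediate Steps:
j(o) = -3 + o
V = 2 (V = -(-3 + 1) = -1*(-2) = 2)
v(O, z) = 5 - z
E(Y) = √3*√Y (E(Y) = √(Y + 2*Y) = √(3*Y) = √3*√Y)
E(v(L(-2), V))² = (√3*√(5 - 1*2))² = (√3*√(5 - 2))² = (√3*√3)² = 3² = 9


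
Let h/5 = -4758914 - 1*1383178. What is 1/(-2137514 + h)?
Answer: -1/32847974 ≈ -3.0443e-8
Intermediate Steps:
h = -30710460 (h = 5*(-4758914 - 1*1383178) = 5*(-4758914 - 1383178) = 5*(-6142092) = -30710460)
1/(-2137514 + h) = 1/(-2137514 - 30710460) = 1/(-32847974) = -1/32847974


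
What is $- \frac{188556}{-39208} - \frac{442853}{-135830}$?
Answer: $\frac{2685933869}{332851415} \approx 8.0695$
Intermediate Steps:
$- \frac{188556}{-39208} - \frac{442853}{-135830} = \left(-188556\right) \left(- \frac{1}{39208}\right) - - \frac{442853}{135830} = \frac{47139}{9802} + \frac{442853}{135830} = \frac{2685933869}{332851415}$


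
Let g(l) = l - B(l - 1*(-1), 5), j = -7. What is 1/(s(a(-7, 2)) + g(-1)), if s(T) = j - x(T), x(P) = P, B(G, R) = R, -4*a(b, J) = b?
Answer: -4/59 ≈ -0.067797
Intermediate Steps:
a(b, J) = -b/4
g(l) = -5 + l (g(l) = l - 1*5 = l - 5 = -5 + l)
s(T) = -7 - T
1/(s(a(-7, 2)) + g(-1)) = 1/((-7 - (-1)*(-7)/4) + (-5 - 1)) = 1/((-7 - 1*7/4) - 6) = 1/((-7 - 7/4) - 6) = 1/(-35/4 - 6) = 1/(-59/4) = -4/59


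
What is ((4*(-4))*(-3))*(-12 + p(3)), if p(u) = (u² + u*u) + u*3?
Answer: 720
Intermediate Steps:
p(u) = 2*u² + 3*u (p(u) = (u² + u²) + 3*u = 2*u² + 3*u)
((4*(-4))*(-3))*(-12 + p(3)) = ((4*(-4))*(-3))*(-12 + 3*(3 + 2*3)) = (-16*(-3))*(-12 + 3*(3 + 6)) = 48*(-12 + 3*9) = 48*(-12 + 27) = 48*15 = 720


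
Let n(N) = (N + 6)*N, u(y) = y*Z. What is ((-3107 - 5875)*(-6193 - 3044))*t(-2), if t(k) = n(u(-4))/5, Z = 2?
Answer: 1327467744/5 ≈ 2.6549e+8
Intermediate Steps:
u(y) = 2*y (u(y) = y*2 = 2*y)
n(N) = N*(6 + N) (n(N) = (6 + N)*N = N*(6 + N))
t(k) = 16/5 (t(k) = ((2*(-4))*(6 + 2*(-4)))/5 = -8*(6 - 8)*(1/5) = -8*(-2)*(1/5) = 16*(1/5) = 16/5)
((-3107 - 5875)*(-6193 - 3044))*t(-2) = ((-3107 - 5875)*(-6193 - 3044))*(16/5) = -8982*(-9237)*(16/5) = 82966734*(16/5) = 1327467744/5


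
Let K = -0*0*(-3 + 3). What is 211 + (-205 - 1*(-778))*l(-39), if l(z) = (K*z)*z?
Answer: 211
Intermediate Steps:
K = 0 (K = -0*0 = -1*0 = 0)
l(z) = 0 (l(z) = (0*z)*z = 0*z = 0)
211 + (-205 - 1*(-778))*l(-39) = 211 + (-205 - 1*(-778))*0 = 211 + (-205 + 778)*0 = 211 + 573*0 = 211 + 0 = 211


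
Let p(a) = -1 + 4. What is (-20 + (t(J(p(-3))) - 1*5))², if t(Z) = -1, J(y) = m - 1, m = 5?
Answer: 676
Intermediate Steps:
p(a) = 3
J(y) = 4 (J(y) = 5 - 1 = 4)
(-20 + (t(J(p(-3))) - 1*5))² = (-20 + (-1 - 1*5))² = (-20 + (-1 - 5))² = (-20 - 6)² = (-26)² = 676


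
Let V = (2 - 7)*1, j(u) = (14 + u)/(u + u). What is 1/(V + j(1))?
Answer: ⅖ ≈ 0.40000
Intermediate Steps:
j(u) = (14 + u)/(2*u) (j(u) = (14 + u)/((2*u)) = (14 + u)*(1/(2*u)) = (14 + u)/(2*u))
V = -5 (V = -5*1 = -5)
1/(V + j(1)) = 1/(-5 + (½)*(14 + 1)/1) = 1/(-5 + (½)*1*15) = 1/(-5 + 15/2) = 1/(5/2) = ⅖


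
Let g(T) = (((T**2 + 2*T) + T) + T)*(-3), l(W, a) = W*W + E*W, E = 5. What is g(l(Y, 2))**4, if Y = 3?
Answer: 16518176833536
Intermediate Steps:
l(W, a) = W**2 + 5*W (l(W, a) = W*W + 5*W = W**2 + 5*W)
g(T) = -12*T - 3*T**2 (g(T) = ((T**2 + 3*T) + T)*(-3) = (T**2 + 4*T)*(-3) = -12*T - 3*T**2)
g(l(Y, 2))**4 = (-3*3*(5 + 3)*(4 + 3*(5 + 3)))**4 = (-3*3*8*(4 + 3*8))**4 = (-3*24*(4 + 24))**4 = (-3*24*28)**4 = (-2016)**4 = 16518176833536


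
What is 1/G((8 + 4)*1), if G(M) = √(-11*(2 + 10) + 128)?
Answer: -I/2 ≈ -0.5*I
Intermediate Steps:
G(M) = 2*I (G(M) = √(-11*12 + 128) = √(-132 + 128) = √(-4) = 2*I)
1/G((8 + 4)*1) = 1/(2*I) = -I/2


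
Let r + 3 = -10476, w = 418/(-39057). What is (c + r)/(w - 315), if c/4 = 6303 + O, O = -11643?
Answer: 1243535823/12303373 ≈ 101.07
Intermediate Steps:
w = -418/39057 (w = 418*(-1/39057) = -418/39057 ≈ -0.010702)
c = -21360 (c = 4*(6303 - 11643) = 4*(-5340) = -21360)
r = -10479 (r = -3 - 10476 = -10479)
(c + r)/(w - 315) = (-21360 - 10479)/(-418/39057 - 315) = -31839/(-12303373/39057) = -31839*(-39057/12303373) = 1243535823/12303373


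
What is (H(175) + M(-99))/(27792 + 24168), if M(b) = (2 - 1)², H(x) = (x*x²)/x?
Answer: 15313/25980 ≈ 0.58941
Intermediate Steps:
H(x) = x² (H(x) = x³/x = x²)
M(b) = 1 (M(b) = 1² = 1)
(H(175) + M(-99))/(27792 + 24168) = (175² + 1)/(27792 + 24168) = (30625 + 1)/51960 = 30626*(1/51960) = 15313/25980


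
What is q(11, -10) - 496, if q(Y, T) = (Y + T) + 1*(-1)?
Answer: -496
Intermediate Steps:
q(Y, T) = -1 + T + Y (q(Y, T) = (T + Y) - 1 = -1 + T + Y)
q(11, -10) - 496 = (-1 - 10 + 11) - 496 = 0 - 496 = -496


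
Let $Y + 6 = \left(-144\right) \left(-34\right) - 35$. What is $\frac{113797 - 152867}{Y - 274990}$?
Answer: $\frac{7814}{54027} \approx 0.14463$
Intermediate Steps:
$Y = 4855$ ($Y = -6 - -4861 = -6 + \left(4896 - 35\right) = -6 + 4861 = 4855$)
$\frac{113797 - 152867}{Y - 274990} = \frac{113797 - 152867}{4855 - 274990} = - \frac{39070}{4855 - 274990} = - \frac{39070}{-270135} = \left(-39070\right) \left(- \frac{1}{270135}\right) = \frac{7814}{54027}$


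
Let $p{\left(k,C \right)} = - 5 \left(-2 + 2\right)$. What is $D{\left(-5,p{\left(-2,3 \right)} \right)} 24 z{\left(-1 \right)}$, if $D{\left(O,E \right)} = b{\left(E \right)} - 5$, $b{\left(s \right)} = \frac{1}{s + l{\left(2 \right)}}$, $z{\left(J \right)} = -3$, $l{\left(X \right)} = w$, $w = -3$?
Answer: $384$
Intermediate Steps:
$l{\left(X \right)} = -3$
$b{\left(s \right)} = \frac{1}{-3 + s}$ ($b{\left(s \right)} = \frac{1}{s - 3} = \frac{1}{-3 + s}$)
$p{\left(k,C \right)} = 0$ ($p{\left(k,C \right)} = \left(-5\right) 0 = 0$)
$D{\left(O,E \right)} = -5 + \frac{1}{-3 + E}$ ($D{\left(O,E \right)} = \frac{1}{-3 + E} - 5 = -5 + \frac{1}{-3 + E}$)
$D{\left(-5,p{\left(-2,3 \right)} \right)} 24 z{\left(-1 \right)} = \frac{16 - 0}{-3 + 0} \cdot 24 \left(-3\right) = \frac{16 + 0}{-3} \cdot 24 \left(-3\right) = \left(- \frac{1}{3}\right) 16 \cdot 24 \left(-3\right) = \left(- \frac{16}{3}\right) 24 \left(-3\right) = \left(-128\right) \left(-3\right) = 384$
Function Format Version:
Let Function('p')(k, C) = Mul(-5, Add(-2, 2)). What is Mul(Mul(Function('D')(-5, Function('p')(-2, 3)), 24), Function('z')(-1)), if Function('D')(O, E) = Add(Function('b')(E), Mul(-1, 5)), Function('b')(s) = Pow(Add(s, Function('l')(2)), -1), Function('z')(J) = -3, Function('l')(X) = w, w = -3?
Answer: 384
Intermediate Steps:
Function('l')(X) = -3
Function('b')(s) = Pow(Add(-3, s), -1) (Function('b')(s) = Pow(Add(s, -3), -1) = Pow(Add(-3, s), -1))
Function('p')(k, C) = 0 (Function('p')(k, C) = Mul(-5, 0) = 0)
Function('D')(O, E) = Add(-5, Pow(Add(-3, E), -1)) (Function('D')(O, E) = Add(Pow(Add(-3, E), -1), Mul(-1, 5)) = Add(Pow(Add(-3, E), -1), -5) = Add(-5, Pow(Add(-3, E), -1)))
Mul(Mul(Function('D')(-5, Function('p')(-2, 3)), 24), Function('z')(-1)) = Mul(Mul(Mul(Pow(Add(-3, 0), -1), Add(16, Mul(-5, 0))), 24), -3) = Mul(Mul(Mul(Pow(-3, -1), Add(16, 0)), 24), -3) = Mul(Mul(Mul(Rational(-1, 3), 16), 24), -3) = Mul(Mul(Rational(-16, 3), 24), -3) = Mul(-128, -3) = 384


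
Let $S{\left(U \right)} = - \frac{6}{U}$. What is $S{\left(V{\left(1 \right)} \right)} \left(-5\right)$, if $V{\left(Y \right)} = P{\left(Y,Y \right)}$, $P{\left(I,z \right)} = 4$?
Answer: $\frac{15}{2} \approx 7.5$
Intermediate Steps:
$V{\left(Y \right)} = 4$
$S{\left(V{\left(1 \right)} \right)} \left(-5\right) = - \frac{6}{4} \left(-5\right) = \left(-6\right) \frac{1}{4} \left(-5\right) = \left(- \frac{3}{2}\right) \left(-5\right) = \frac{15}{2}$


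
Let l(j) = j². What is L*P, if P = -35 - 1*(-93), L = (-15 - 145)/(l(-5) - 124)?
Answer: 9280/99 ≈ 93.737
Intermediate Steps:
L = 160/99 (L = (-15 - 145)/((-5)² - 124) = -160/(25 - 124) = -160/(-99) = -160*(-1/99) = 160/99 ≈ 1.6162)
P = 58 (P = -35 + 93 = 58)
L*P = (160/99)*58 = 9280/99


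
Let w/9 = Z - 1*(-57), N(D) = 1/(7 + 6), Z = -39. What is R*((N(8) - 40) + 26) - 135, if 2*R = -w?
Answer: 12906/13 ≈ 992.77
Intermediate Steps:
N(D) = 1/13
w = 162 (w = 9*(-39 - 1*(-57)) = 9*(-39 + 57) = 9*18 = 162)
R = -81 (R = (-1*162)/2 = (1/2)*(-162) = -81)
R*((N(8) - 40) + 26) - 135 = -81*((1/13 - 40) + 26) - 135 = -81*(-519/13 + 26) - 135 = -81*(-181/13) - 135 = 14661/13 - 135 = 12906/13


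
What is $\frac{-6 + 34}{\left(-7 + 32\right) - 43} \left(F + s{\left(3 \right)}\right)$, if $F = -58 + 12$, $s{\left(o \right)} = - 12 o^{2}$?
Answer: $\frac{2156}{9} \approx 239.56$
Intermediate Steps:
$F = -46$
$\frac{-6 + 34}{\left(-7 + 32\right) - 43} \left(F + s{\left(3 \right)}\right) = \frac{-6 + 34}{\left(-7 + 32\right) - 43} \left(-46 - 12 \cdot 3^{2}\right) = \frac{28}{25 - 43} \left(-46 - 108\right) = \frac{28}{-18} \left(-46 - 108\right) = 28 \left(- \frac{1}{18}\right) \left(-154\right) = \left(- \frac{14}{9}\right) \left(-154\right) = \frac{2156}{9}$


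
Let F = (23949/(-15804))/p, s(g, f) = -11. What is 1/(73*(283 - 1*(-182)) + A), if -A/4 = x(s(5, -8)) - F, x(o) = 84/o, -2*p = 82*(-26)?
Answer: 5147714/174896361723 ≈ 2.9433e-5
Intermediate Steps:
p = 1066 (p = -41*(-26) = -½*(-2132) = 1066)
F = -2661/1871896 (F = (23949/(-15804))/1066 = (23949*(-1/15804))*(1/1066) = -2661/1756*1/1066 = -2661/1871896 ≈ -0.0014216)
A = 157209993/5147714 (A = -4*(84/(-11) - 1*(-2661/1871896)) = -4*(84*(-1/11) + 2661/1871896) = -4*(-84/11 + 2661/1871896) = -4*(-157209993/20590856) = 157209993/5147714 ≈ 30.540)
1/(73*(283 - 1*(-182)) + A) = 1/(73*(283 - 1*(-182)) + 157209993/5147714) = 1/(73*(283 + 182) + 157209993/5147714) = 1/(73*465 + 157209993/5147714) = 1/(33945 + 157209993/5147714) = 1/(174896361723/5147714) = 5147714/174896361723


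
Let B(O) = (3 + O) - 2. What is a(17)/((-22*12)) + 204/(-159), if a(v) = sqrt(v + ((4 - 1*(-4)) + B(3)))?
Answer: -68/53 - sqrt(29)/264 ≈ -1.3034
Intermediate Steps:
B(O) = 1 + O
a(v) = sqrt(12 + v) (a(v) = sqrt(v + ((4 - 1*(-4)) + (1 + 3))) = sqrt(v + ((4 + 4) + 4)) = sqrt(v + (8 + 4)) = sqrt(v + 12) = sqrt(12 + v))
a(17)/((-22*12)) + 204/(-159) = sqrt(12 + 17)/((-22*12)) + 204/(-159) = sqrt(29)/(-264) + 204*(-1/159) = sqrt(29)*(-1/264) - 68/53 = -sqrt(29)/264 - 68/53 = -68/53 - sqrt(29)/264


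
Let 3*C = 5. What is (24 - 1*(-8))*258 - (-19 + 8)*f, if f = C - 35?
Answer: 23668/3 ≈ 7889.3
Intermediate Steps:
C = 5/3 (C = (⅓)*5 = 5/3 ≈ 1.6667)
f = -100/3 (f = 5/3 - 35 = -100/3 ≈ -33.333)
(24 - 1*(-8))*258 - (-19 + 8)*f = (24 - 1*(-8))*258 - (-19 + 8)*(-100)/3 = (24 + 8)*258 - (-11)*(-100)/3 = 32*258 - 1*1100/3 = 8256 - 1100/3 = 23668/3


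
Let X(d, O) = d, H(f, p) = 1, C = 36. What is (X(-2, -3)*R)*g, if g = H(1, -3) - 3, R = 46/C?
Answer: 46/9 ≈ 5.1111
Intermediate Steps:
R = 23/18 (R = 46/36 = 46*(1/36) = 23/18 ≈ 1.2778)
g = -2 (g = 1 - 3 = -2)
(X(-2, -3)*R)*g = -2*23/18*(-2) = -23/9*(-2) = 46/9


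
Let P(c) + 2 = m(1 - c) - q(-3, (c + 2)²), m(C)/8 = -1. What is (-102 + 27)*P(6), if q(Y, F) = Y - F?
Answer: -4275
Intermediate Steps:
m(C) = -8 (m(C) = 8*(-1) = -8)
P(c) = -7 + (2 + c)² (P(c) = -2 + (-8 - (-3 - (c + 2)²)) = -2 + (-8 - (-3 - (2 + c)²)) = -2 + (-8 + (3 + (2 + c)²)) = -2 + (-5 + (2 + c)²) = -7 + (2 + c)²)
(-102 + 27)*P(6) = (-102 + 27)*(-7 + (2 + 6)²) = -75*(-7 + 8²) = -75*(-7 + 64) = -75*57 = -4275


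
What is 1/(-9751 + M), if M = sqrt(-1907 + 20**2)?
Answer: -9751/95083508 - I*sqrt(1507)/95083508 ≈ -0.00010255 - 4.0827e-7*I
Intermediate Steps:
M = I*sqrt(1507) (M = sqrt(-1907 + 400) = sqrt(-1507) = I*sqrt(1507) ≈ 38.82*I)
1/(-9751 + M) = 1/(-9751 + I*sqrt(1507))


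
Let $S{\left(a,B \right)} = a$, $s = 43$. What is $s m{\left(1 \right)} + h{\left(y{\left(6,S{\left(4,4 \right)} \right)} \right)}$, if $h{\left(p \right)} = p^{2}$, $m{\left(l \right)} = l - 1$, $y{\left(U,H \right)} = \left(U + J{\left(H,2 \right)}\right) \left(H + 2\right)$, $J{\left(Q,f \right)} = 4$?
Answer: $3600$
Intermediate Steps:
$y{\left(U,H \right)} = \left(2 + H\right) \left(4 + U\right)$ ($y{\left(U,H \right)} = \left(U + 4\right) \left(H + 2\right) = \left(4 + U\right) \left(2 + H\right) = \left(2 + H\right) \left(4 + U\right)$)
$m{\left(l \right)} = -1 + l$
$s m{\left(1 \right)} + h{\left(y{\left(6,S{\left(4,4 \right)} \right)} \right)} = 43 \left(-1 + 1\right) + \left(8 + 2 \cdot 6 + 4 \cdot 4 + 4 \cdot 6\right)^{2} = 43 \cdot 0 + \left(8 + 12 + 16 + 24\right)^{2} = 0 + 60^{2} = 0 + 3600 = 3600$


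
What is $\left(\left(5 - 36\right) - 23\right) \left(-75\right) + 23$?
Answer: $4073$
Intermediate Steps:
$\left(\left(5 - 36\right) - 23\right) \left(-75\right) + 23 = \left(-31 - 23\right) \left(-75\right) + 23 = \left(-54\right) \left(-75\right) + 23 = 4050 + 23 = 4073$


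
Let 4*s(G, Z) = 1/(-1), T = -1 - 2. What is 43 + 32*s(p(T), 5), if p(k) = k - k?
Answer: 35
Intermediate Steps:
T = -3
p(k) = 0
s(G, Z) = -¼ (s(G, Z) = (1/(-1))/4 = (1*(-1))/4 = (¼)*(-1) = -¼)
43 + 32*s(p(T), 5) = 43 + 32*(-¼) = 43 - 8 = 35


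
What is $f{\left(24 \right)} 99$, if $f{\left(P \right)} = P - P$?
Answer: $0$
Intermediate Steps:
$f{\left(P \right)} = 0$
$f{\left(24 \right)} 99 = 0 \cdot 99 = 0$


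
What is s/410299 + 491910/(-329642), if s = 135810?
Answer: -78530750535/67625891479 ≈ -1.1613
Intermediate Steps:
s/410299 + 491910/(-329642) = 135810/410299 + 491910/(-329642) = 135810*(1/410299) + 491910*(-1/329642) = 135810/410299 - 245955/164821 = -78530750535/67625891479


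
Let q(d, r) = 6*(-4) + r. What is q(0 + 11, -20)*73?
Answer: -3212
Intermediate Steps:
q(d, r) = -24 + r
q(0 + 11, -20)*73 = (-24 - 20)*73 = -44*73 = -3212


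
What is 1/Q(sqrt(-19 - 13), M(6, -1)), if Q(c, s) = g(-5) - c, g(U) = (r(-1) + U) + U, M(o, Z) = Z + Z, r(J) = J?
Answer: I/(-11*I + 4*sqrt(2)) ≈ -0.071895 + 0.036973*I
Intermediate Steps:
M(o, Z) = 2*Z
g(U) = -1 + 2*U (g(U) = (-1 + U) + U = -1 + 2*U)
Q(c, s) = -11 - c (Q(c, s) = (-1 + 2*(-5)) - c = (-1 - 10) - c = -11 - c)
1/Q(sqrt(-19 - 13), M(6, -1)) = 1/(-11 - sqrt(-19 - 13)) = 1/(-11 - sqrt(-32)) = 1/(-11 - 4*I*sqrt(2))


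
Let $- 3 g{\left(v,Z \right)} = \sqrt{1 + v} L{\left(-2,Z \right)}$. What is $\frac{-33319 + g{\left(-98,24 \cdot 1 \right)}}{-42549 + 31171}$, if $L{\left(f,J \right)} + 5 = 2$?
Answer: $\frac{33319}{11378} - \frac{i \sqrt{97}}{11378} \approx 2.9284 - 0.00086561 i$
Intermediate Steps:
$L{\left(f,J \right)} = -3$ ($L{\left(f,J \right)} = -5 + 2 = -3$)
$g{\left(v,Z \right)} = \sqrt{1 + v}$ ($g{\left(v,Z \right)} = - \frac{\sqrt{1 + v} \left(-3\right)}{3} = - \frac{\left(-3\right) \sqrt{1 + v}}{3} = \sqrt{1 + v}$)
$\frac{-33319 + g{\left(-98,24 \cdot 1 \right)}}{-42549 + 31171} = \frac{-33319 + \sqrt{1 - 98}}{-42549 + 31171} = \frac{-33319 + \sqrt{-97}}{-11378} = \left(-33319 + i \sqrt{97}\right) \left(- \frac{1}{11378}\right) = \frac{33319}{11378} - \frac{i \sqrt{97}}{11378}$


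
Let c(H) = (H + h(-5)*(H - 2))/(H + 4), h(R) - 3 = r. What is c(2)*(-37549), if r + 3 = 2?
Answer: -37549/3 ≈ -12516.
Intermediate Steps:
r = -1 (r = -3 + 2 = -1)
h(R) = 2 (h(R) = 3 - 1 = 2)
c(H) = (-4 + 3*H)/(4 + H) (c(H) = (H + 2*(H - 2))/(H + 4) = (H + 2*(-2 + H))/(4 + H) = (H + (-4 + 2*H))/(4 + H) = (-4 + 3*H)/(4 + H))
c(2)*(-37549) = ((-4 + 3*2)/(4 + 2))*(-37549) = ((-4 + 6)/6)*(-37549) = ((⅙)*2)*(-37549) = (⅓)*(-37549) = -37549/3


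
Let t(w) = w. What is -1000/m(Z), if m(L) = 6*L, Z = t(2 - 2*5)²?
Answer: -125/48 ≈ -2.6042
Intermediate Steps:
Z = 64 (Z = (2 - 2*5)² = (2 - 10)² = (-8)² = 64)
-1000/m(Z) = -1000/(6*64) = -1000/384 = -1000*1/384 = -125/48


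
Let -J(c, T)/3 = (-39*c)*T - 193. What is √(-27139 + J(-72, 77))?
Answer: 2*I*√168802 ≈ 821.71*I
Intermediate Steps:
J(c, T) = 579 + 117*T*c (J(c, T) = -3*((-39*c)*T - 193) = -3*(-39*T*c - 193) = -3*(-193 - 39*T*c) = 579 + 117*T*c)
√(-27139 + J(-72, 77)) = √(-27139 + (579 + 117*77*(-72))) = √(-27139 + (579 - 648648)) = √(-27139 - 648069) = √(-675208) = 2*I*√168802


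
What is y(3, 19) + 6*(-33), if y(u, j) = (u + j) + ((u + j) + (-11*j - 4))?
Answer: -367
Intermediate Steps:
y(u, j) = -4 - 9*j + 2*u (y(u, j) = (j + u) + ((j + u) + (-4 - 11*j)) = (j + u) + (-4 + u - 10*j) = -4 - 9*j + 2*u)
y(3, 19) + 6*(-33) = (-4 - 9*19 + 2*3) + 6*(-33) = (-4 - 171 + 6) - 198 = -169 - 198 = -367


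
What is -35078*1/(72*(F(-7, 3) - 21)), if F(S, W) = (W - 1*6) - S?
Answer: 17539/612 ≈ 28.659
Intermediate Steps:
F(S, W) = -6 + W - S (F(S, W) = (W - 6) - S = (-6 + W) - S = -6 + W - S)
-35078*1/(72*(F(-7, 3) - 21)) = -35078*1/(72*((-6 + 3 - 1*(-7)) - 21)) = -35078*1/(72*((-6 + 3 + 7) - 21)) = -35078*1/(72*(4 - 21)) = -35078/((-17*72)) = -35078/(-1224) = -35078*(-1/1224) = 17539/612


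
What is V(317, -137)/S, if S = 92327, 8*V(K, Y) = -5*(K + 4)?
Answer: -1605/738616 ≈ -0.0021730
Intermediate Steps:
V(K, Y) = -5/2 - 5*K/8 (V(K, Y) = (-5*(K + 4))/8 = (-5*(4 + K))/8 = (-20 - 5*K)/8 = -5/2 - 5*K/8)
V(317, -137)/S = (-5/2 - 5/8*317)/92327 = (-5/2 - 1585/8)*(1/92327) = -1605/8*1/92327 = -1605/738616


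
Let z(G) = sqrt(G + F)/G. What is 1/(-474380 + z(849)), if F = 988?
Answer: -341933578380/162206450911902563 - 849*sqrt(1837)/162206450911902563 ≈ -2.1080e-6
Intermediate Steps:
z(G) = sqrt(988 + G)/G (z(G) = sqrt(G + 988)/G = sqrt(988 + G)/G)
1/(-474380 + z(849)) = 1/(-474380 + sqrt(988 + 849)/849) = 1/(-474380 + sqrt(1837)/849)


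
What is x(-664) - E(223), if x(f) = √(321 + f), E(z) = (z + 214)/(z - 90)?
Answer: -23/7 + 7*I*√7 ≈ -3.2857 + 18.52*I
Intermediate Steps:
E(z) = (214 + z)/(-90 + z)
x(-664) - E(223) = √(321 - 664) - (214 + 223)/(-90 + 223) = √(-343) - 437/133 = 7*I*√7 - 437/133 = 7*I*√7 - 1*23/7 = 7*I*√7 - 23/7 = -23/7 + 7*I*√7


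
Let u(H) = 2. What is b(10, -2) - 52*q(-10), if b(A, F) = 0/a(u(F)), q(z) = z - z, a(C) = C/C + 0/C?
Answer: 0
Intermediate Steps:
a(C) = 1 (a(C) = 1 + 0 = 1)
q(z) = 0
b(A, F) = 0 (b(A, F) = 0/1 = 0*1 = 0)
b(10, -2) - 52*q(-10) = 0 - 52*0 = 0 + 0 = 0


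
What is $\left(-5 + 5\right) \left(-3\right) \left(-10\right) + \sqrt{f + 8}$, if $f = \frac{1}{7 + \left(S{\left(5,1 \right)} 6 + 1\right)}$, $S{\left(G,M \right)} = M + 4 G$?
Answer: $\frac{\sqrt{143782}}{134} \approx 2.8297$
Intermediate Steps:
$f = \frac{1}{134}$ ($f = \frac{1}{7 + \left(\left(1 + 4 \cdot 5\right) 6 + 1\right)} = \frac{1}{7 + \left(\left(1 + 20\right) 6 + 1\right)} = \frac{1}{7 + \left(21 \cdot 6 + 1\right)} = \frac{1}{7 + \left(126 + 1\right)} = \frac{1}{7 + 127} = \frac{1}{134} \approx 0.0074627$)
$\left(-5 + 5\right) \left(-3\right) \left(-10\right) + \sqrt{f + 8} = \left(-5 + 5\right) \left(-3\right) \left(-10\right) + \sqrt{\frac{1}{134} + 8} = 0 \left(-3\right) \left(-10\right) + \sqrt{\frac{1073}{134}} = 0 \left(-10\right) + \frac{\sqrt{143782}}{134} = 0 + \frac{\sqrt{143782}}{134} = \frac{\sqrt{143782}}{134}$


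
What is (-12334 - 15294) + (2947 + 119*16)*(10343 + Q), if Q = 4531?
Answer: 72126146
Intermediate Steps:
(-12334 - 15294) + (2947 + 119*16)*(10343 + Q) = (-12334 - 15294) + (2947 + 119*16)*(10343 + 4531) = -27628 + (2947 + 1904)*14874 = -27628 + 4851*14874 = -27628 + 72153774 = 72126146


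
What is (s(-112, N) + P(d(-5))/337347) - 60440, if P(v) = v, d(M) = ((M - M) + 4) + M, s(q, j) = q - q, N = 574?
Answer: -20389252681/337347 ≈ -60440.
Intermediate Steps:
s(q, j) = 0
d(M) = 4 + M (d(M) = (0 + 4) + M = 4 + M)
(s(-112, N) + P(d(-5))/337347) - 60440 = (0 + (4 - 5)/337347) - 60440 = (0 - 1*1/337347) - 60440 = (0 - 1/337347) - 60440 = -1/337347 - 60440 = -20389252681/337347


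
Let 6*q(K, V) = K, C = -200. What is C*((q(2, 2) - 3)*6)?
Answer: 3200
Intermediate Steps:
q(K, V) = K/6
C*((q(2, 2) - 3)*6) = -200*((⅙)*2 - 3)*6 = -200*(⅓ - 3)*6 = -(-1600)*6/3 = -200*(-16) = 3200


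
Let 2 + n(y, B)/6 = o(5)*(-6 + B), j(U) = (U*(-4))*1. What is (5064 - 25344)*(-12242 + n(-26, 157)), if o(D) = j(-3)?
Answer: 28026960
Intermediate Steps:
j(U) = -4*U (j(U) = -4*U*1 = -4*U)
o(D) = 12 (o(D) = -4*(-3) = 12)
n(y, B) = -444 + 72*B (n(y, B) = -12 + 6*(12*(-6 + B)) = -12 + 6*(-72 + 12*B) = -12 + (-432 + 72*B) = -444 + 72*B)
(5064 - 25344)*(-12242 + n(-26, 157)) = (5064 - 25344)*(-12242 + (-444 + 72*157)) = -20280*(-12242 + (-444 + 11304)) = -20280*(-12242 + 10860) = -20280*(-1382) = 28026960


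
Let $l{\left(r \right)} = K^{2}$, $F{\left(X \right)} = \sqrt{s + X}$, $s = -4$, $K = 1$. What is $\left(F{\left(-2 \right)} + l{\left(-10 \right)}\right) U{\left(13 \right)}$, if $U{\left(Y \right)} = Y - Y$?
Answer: $0$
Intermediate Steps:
$F{\left(X \right)} = \sqrt{-4 + X}$
$l{\left(r \right)} = 1$ ($l{\left(r \right)} = 1^{2} = 1$)
$U{\left(Y \right)} = 0$
$\left(F{\left(-2 \right)} + l{\left(-10 \right)}\right) U{\left(13 \right)} = \left(\sqrt{-4 - 2} + 1\right) 0 = \left(\sqrt{-6} + 1\right) 0 = \left(i \sqrt{6} + 1\right) 0 = \left(1 + i \sqrt{6}\right) 0 = 0$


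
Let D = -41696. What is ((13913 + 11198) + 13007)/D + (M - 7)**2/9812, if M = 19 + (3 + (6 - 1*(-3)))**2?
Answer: 80087505/51140144 ≈ 1.5660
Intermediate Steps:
M = 163 (M = 19 + (3 + (6 + 3))**2 = 19 + (3 + 9)**2 = 19 + 12**2 = 19 + 144 = 163)
((13913 + 11198) + 13007)/D + (M - 7)**2/9812 = ((13913 + 11198) + 13007)/(-41696) + (163 - 7)**2/9812 = (25111 + 13007)*(-1/41696) + 156**2*(1/9812) = 38118*(-1/41696) + 24336*(1/9812) = -19059/20848 + 6084/2453 = 80087505/51140144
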